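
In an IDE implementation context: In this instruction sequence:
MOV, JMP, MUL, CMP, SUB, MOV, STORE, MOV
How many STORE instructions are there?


Scanning instruction sequence for STORE:
  Position 1: MOV
  Position 2: JMP
  Position 3: MUL
  Position 4: CMP
  Position 5: SUB
  Position 6: MOV
  Position 7: STORE <- MATCH
  Position 8: MOV
Matches at positions: [7]
Total STORE count: 1

1


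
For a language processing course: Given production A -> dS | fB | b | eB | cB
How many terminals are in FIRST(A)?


Production: A -> dS | fB | b | eB | cB
Examining each alternative for leading terminals:
  A -> dS : first terminal = 'd'
  A -> fB : first terminal = 'f'
  A -> b : first terminal = 'b'
  A -> eB : first terminal = 'e'
  A -> cB : first terminal = 'c'
FIRST(A) = {b, c, d, e, f}
Count: 5

5


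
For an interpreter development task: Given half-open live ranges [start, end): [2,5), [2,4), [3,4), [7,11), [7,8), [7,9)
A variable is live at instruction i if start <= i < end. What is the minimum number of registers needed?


Live ranges:
  Var0: [2, 5)
  Var1: [2, 4)
  Var2: [3, 4)
  Var3: [7, 11)
  Var4: [7, 8)
  Var5: [7, 9)
Sweep-line events (position, delta, active):
  pos=2 start -> active=1
  pos=2 start -> active=2
  pos=3 start -> active=3
  pos=4 end -> active=2
  pos=4 end -> active=1
  pos=5 end -> active=0
  pos=7 start -> active=1
  pos=7 start -> active=2
  pos=7 start -> active=3
  pos=8 end -> active=2
  pos=9 end -> active=1
  pos=11 end -> active=0
Maximum simultaneous active: 3
Minimum registers needed: 3

3


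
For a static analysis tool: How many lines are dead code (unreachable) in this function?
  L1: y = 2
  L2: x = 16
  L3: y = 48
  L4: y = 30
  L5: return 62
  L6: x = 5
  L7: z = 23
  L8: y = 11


Analyzing control flow:
  L1: reachable (before return)
  L2: reachable (before return)
  L3: reachable (before return)
  L4: reachable (before return)
  L5: reachable (return statement)
  L6: DEAD (after return at L5)
  L7: DEAD (after return at L5)
  L8: DEAD (after return at L5)
Return at L5, total lines = 8
Dead lines: L6 through L8
Count: 3

3


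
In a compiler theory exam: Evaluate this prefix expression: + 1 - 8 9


Parsing prefix expression: + 1 - 8 9
Step 1: Innermost operation '- 8 9'
  8 - 9 = -1
Step 2: Outer operation '+ 1 [-1]'
  1 + -1 = 0

0


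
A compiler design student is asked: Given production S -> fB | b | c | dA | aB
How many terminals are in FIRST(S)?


Production: S -> fB | b | c | dA | aB
Examining each alternative for leading terminals:
  S -> fB : first terminal = 'f'
  S -> b : first terminal = 'b'
  S -> c : first terminal = 'c'
  S -> dA : first terminal = 'd'
  S -> aB : first terminal = 'a'
FIRST(S) = {a, b, c, d, f}
Count: 5

5


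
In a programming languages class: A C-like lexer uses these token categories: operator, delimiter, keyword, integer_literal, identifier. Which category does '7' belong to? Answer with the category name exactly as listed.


Token: '7'
Checking categories:
  identifier: no
  integer_literal: YES
  operator: no
  keyword: no
  delimiter: no
Category: integer_literal

integer_literal


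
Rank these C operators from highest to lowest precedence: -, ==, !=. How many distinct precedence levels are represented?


Looking up precedence for each operator:
  - -> precedence 5
  == -> precedence 3
  != -> precedence 3
Sorted highest to lowest: -, ==, !=
Distinct precedence values: [5, 3]
Number of distinct levels: 2

2


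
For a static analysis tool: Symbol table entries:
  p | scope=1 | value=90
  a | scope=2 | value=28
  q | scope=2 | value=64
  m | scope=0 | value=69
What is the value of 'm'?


Searching symbol table for 'm':
  p | scope=1 | value=90
  a | scope=2 | value=28
  q | scope=2 | value=64
  m | scope=0 | value=69 <- MATCH
Found 'm' at scope 0 with value 69

69


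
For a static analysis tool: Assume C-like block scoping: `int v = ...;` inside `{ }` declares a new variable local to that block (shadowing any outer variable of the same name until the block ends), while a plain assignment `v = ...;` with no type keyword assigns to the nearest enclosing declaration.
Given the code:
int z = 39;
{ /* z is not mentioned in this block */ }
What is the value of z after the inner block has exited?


Analyzing scoping rules:
Outer scope: declares z = 39
Inner block: z is neither redeclared nor assigned -> unchanged
After the block -> 39
Result: 39

39


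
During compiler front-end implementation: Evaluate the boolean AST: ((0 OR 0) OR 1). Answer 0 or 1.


Step 1: Evaluate inner node
  0 OR 0 = 0
Step 2: Evaluate root node
  0 OR 1 = 1

1


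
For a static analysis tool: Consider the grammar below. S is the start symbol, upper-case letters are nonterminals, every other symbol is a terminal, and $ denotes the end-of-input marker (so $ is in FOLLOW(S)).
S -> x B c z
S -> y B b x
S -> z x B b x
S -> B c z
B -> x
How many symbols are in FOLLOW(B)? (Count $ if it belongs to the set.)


S is the start symbol and does not occur in any rule body, so FOLLOW(S) = {$}.
Examining every occurrence of B in a rule body:
  S -> x B c z : B is followed by terminal 'c' -> add 'c'
  S -> y B b x : B is followed by terminal 'b' -> add 'b'
  S -> z x B b x : B is followed by terminal 'b' -> add 'b' (already in the set)
  S -> B c z : B is followed by terminal 'c' -> add 'c' (already in the set)
  B -> x : B does not occur in the body -> contributes nothing
FOLLOW(B) = {b, c}
Count: 2

2


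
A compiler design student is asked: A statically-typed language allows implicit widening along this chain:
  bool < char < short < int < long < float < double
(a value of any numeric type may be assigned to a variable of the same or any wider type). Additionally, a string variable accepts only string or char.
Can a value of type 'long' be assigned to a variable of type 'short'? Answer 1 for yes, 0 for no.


Target variable type: short
Source value type: long
Numeric ranks: long=4, short=2
Widening allowed iff rank(source) <= rank(target): 4 <= 2? No
Result: 0

0


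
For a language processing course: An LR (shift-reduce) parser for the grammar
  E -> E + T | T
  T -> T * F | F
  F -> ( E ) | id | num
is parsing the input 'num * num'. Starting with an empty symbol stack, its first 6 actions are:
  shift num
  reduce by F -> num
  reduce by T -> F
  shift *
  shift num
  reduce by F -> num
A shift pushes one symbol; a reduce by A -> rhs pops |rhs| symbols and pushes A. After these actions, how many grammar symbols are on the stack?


Tracking the symbol stack through each action:
  Action 1: shift 'num' : push -> stack = [num] (size 1)
  Action 2: reduce by F -> num : pop 1, push F -> stack = [F] (size 1)
  Action 3: reduce by T -> F : pop 1, push T -> stack = [T] (size 1)
  Action 4: shift '*' : push -> stack = [T, *] (size 2)
  Action 5: shift 'num' : push -> stack = [T, *, num] (size 3)
  Action 6: reduce by F -> num : pop 1, push F -> stack = [T, *, F] (size 3)
Final stack size: 3

3


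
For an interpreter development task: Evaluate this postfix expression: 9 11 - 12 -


Processing tokens left to right:
Push 9, Push 11
Pop 9 and 11, compute 9 - 11 = -2, push -2
Push 12
Pop -2 and 12, compute -2 - 12 = -14, push -14
Stack result: -14

-14


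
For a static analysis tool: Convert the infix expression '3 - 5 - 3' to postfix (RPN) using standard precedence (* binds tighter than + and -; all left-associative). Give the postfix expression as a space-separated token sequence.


Applying the shunting-yard algorithm:
  Operand 3 -> output
  Push '-' onto operator stack -> op-stack: [-]
  Operand 5 -> output
  See '-' (prec 1); top '-' (prec 1) >= it -> pop '-' to output
  Push '-' onto operator stack -> op-stack: [-]
  Operand 3 -> output
  End of input: pop '-' to output
Postfix result: 3 5 - 3 -

3 5 - 3 -


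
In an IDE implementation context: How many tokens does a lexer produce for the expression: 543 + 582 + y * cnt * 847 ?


Scanning '543 + 582 + y * cnt * 847'
Token 1: '543' -> integer_literal
Token 2: '+' -> operator
Token 3: '582' -> integer_literal
Token 4: '+' -> operator
Token 5: 'y' -> identifier
Token 6: '*' -> operator
Token 7: 'cnt' -> identifier
Token 8: '*' -> operator
Token 9: '847' -> integer_literal
Total tokens: 9

9


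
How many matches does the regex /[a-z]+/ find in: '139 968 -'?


Pattern: /[a-z]+/ (identifiers)
Input: '139 968 -'
Scanning for matches:
Total matches: 0

0


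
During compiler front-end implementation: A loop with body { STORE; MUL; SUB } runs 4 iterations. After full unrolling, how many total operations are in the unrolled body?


Loop body operations: STORE, MUL, SUB (3 ops per iteration)
Unrolling 4 iterations:
  Iteration 1: STORE, MUL, SUB (3 ops)
  Iteration 2: STORE, MUL, SUB (3 ops)
  Iteration 3: STORE, MUL, SUB (3 ops)
  Iteration 4: STORE, MUL, SUB (3 ops)
Total: 4 iterations * 3 ops/iter = 12 operations

12


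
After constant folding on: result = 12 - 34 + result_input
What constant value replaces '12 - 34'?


Identifying constant sub-expression:
  Original: result = 12 - 34 + result_input
  12 and 34 are both compile-time constants
  Evaluating: 12 - 34 = -22
  After folding: result = -22 + result_input

-22


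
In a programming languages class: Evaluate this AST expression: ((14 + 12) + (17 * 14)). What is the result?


Expression: ((14 + 12) + (17 * 14))
Evaluating step by step:
  14 + 12 = 26
  17 * 14 = 238
  26 + 238 = 264
Result: 264

264


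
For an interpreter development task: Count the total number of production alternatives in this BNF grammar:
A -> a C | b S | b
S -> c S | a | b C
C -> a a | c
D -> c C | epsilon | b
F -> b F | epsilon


Counting alternatives per rule:
  A: 3 alternative(s)
  S: 3 alternative(s)
  C: 2 alternative(s)
  D: 3 alternative(s)
  F: 2 alternative(s)
Sum: 3 + 3 + 2 + 3 + 2 = 13

13


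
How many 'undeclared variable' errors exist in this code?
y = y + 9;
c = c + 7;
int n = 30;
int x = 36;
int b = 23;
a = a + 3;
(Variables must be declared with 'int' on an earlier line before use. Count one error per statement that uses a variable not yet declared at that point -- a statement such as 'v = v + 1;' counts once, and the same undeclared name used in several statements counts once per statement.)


Scanning code line by line:
  Line 1: use 'y' -> ERROR (undeclared)
  Line 2: use 'c' -> ERROR (undeclared)
  Line 3: declare 'n' -> declared = ['n']
  Line 4: declare 'x' -> declared = ['n', 'x']
  Line 5: declare 'b' -> declared = ['b', 'n', 'x']
  Line 6: use 'a' -> ERROR (undeclared)
Total undeclared variable errors: 3

3


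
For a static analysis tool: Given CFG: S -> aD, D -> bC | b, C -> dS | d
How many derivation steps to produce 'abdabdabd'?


Grammar: S -> aD, D -> bC | b, C -> dS | d
Deriving 'abdabdabd':
Step 1: S -> aD => aD
Step 2: D -> bC => abC
Step 3: C -> dS => abdS
Step 4: S -> aD => abdaD
Step 5: D -> bC => abdabC
Step 6: C -> dS => abdabdS
Step 7: S -> aD => abdabdaD
Step 8: D -> bC => abdabdabC
Step 9: C -> d => abdabdabd
Total derivation steps: 9

9


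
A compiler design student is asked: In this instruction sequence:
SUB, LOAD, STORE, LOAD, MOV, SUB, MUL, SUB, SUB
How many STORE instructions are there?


Scanning instruction sequence for STORE:
  Position 1: SUB
  Position 2: LOAD
  Position 3: STORE <- MATCH
  Position 4: LOAD
  Position 5: MOV
  Position 6: SUB
  Position 7: MUL
  Position 8: SUB
  Position 9: SUB
Matches at positions: [3]
Total STORE count: 1

1


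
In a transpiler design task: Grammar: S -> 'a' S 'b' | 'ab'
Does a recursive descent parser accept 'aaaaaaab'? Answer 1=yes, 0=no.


Grammar accepts strings of the form a^n b^n (n >= 1)
Word: 'aaaaaaab'
Counting: 7 a's and 1 b's
Check: 7 == 1? No
Mismatch: a-count != b-count
Rejected

0


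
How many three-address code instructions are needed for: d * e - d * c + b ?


Expression: d * e - d * c + b
Generating three-address code (respecting * over +/- precedence):
  Instruction 1: t1 = d * e
  Instruction 2: t2 = d * c
  Instruction 3: t3 = t1 - t2
  Instruction 4: t4 = t3 + b
Total instructions: 4

4


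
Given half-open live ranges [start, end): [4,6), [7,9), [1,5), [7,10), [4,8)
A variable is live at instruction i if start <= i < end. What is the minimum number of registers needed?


Live ranges:
  Var0: [4, 6)
  Var1: [7, 9)
  Var2: [1, 5)
  Var3: [7, 10)
  Var4: [4, 8)
Sweep-line events (position, delta, active):
  pos=1 start -> active=1
  pos=4 start -> active=2
  pos=4 start -> active=3
  pos=5 end -> active=2
  pos=6 end -> active=1
  pos=7 start -> active=2
  pos=7 start -> active=3
  pos=8 end -> active=2
  pos=9 end -> active=1
  pos=10 end -> active=0
Maximum simultaneous active: 3
Minimum registers needed: 3

3


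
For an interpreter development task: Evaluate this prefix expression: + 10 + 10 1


Parsing prefix expression: + 10 + 10 1
Step 1: Innermost operation '+ 10 1'
  10 + 1 = 11
Step 2: Outer operation '+ 10 [11]'
  10 + 11 = 21

21


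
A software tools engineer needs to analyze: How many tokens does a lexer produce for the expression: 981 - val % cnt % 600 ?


Scanning '981 - val % cnt % 600'
Token 1: '981' -> integer_literal
Token 2: '-' -> operator
Token 3: 'val' -> identifier
Token 4: '%' -> operator
Token 5: 'cnt' -> identifier
Token 6: '%' -> operator
Token 7: '600' -> integer_literal
Total tokens: 7

7


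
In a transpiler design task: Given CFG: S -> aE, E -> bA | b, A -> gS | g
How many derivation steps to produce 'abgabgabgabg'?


Grammar: S -> aE, E -> bA | b, A -> gS | g
Deriving 'abgabgabgabg':
Step 1: S -> aE => aE
Step 2: E -> bA => abA
Step 3: A -> gS => abgS
Step 4: S -> aE => abgaE
Step 5: E -> bA => abgabA
Step 6: A -> gS => abgabgS
Step 7: S -> aE => abgabgaE
Step 8: E -> bA => abgabgabA
Step 9: A -> gS => abgabgabgS
Step 10: S -> aE => abgabgabgaE
Step 11: E -> bA => abgabgabgabA
Step 12: A -> g => abgabgabgabg
Total derivation steps: 12

12


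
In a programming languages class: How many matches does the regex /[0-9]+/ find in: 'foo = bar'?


Pattern: /[0-9]+/ (int literals)
Input: 'foo = bar'
Scanning for matches:
Total matches: 0

0


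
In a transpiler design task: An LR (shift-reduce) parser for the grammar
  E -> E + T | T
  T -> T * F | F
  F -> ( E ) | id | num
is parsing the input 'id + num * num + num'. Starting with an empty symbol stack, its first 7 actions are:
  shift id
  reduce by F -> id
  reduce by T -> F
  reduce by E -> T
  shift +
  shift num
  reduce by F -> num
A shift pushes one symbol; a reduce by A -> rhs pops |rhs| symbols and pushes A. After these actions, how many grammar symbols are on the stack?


Tracking the symbol stack through each action:
  Action 1: shift 'id' : push -> stack = [id] (size 1)
  Action 2: reduce by F -> id : pop 1, push F -> stack = [F] (size 1)
  Action 3: reduce by T -> F : pop 1, push T -> stack = [T] (size 1)
  Action 4: reduce by E -> T : pop 1, push E -> stack = [E] (size 1)
  Action 5: shift '+' : push -> stack = [E, +] (size 2)
  Action 6: shift 'num' : push -> stack = [E, +, num] (size 3)
  Action 7: reduce by F -> num : pop 1, push F -> stack = [E, +, F] (size 3)
Final stack size: 3

3


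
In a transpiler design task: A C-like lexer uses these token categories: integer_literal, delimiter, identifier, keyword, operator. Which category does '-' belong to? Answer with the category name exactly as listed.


Token: '-'
Checking categories:
  identifier: no
  integer_literal: no
  operator: YES
  keyword: no
  delimiter: no
Category: operator

operator


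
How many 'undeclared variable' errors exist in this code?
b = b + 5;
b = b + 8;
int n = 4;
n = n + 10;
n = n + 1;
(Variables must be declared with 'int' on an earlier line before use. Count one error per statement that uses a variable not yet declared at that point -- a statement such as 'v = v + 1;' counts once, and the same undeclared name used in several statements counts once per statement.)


Scanning code line by line:
  Line 1: use 'b' -> ERROR (undeclared)
  Line 2: use 'b' -> ERROR (undeclared)
  Line 3: declare 'n' -> declared = ['n']
  Line 4: use 'n' -> OK (declared)
  Line 5: use 'n' -> OK (declared)
Total undeclared variable errors: 2

2


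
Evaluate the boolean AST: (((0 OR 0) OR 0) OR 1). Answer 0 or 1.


Step 1: Evaluate inner node
  0 OR 0 = 0
Step 2: Evaluate next node
  0 OR 0 = 0
Step 3: Evaluate root node
  0 OR 1 = 1

1


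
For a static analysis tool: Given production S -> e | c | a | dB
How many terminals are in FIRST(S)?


Production: S -> e | c | a | dB
Examining each alternative for leading terminals:
  S -> e : first terminal = 'e'
  S -> c : first terminal = 'c'
  S -> a : first terminal = 'a'
  S -> dB : first terminal = 'd'
FIRST(S) = {a, c, d, e}
Count: 4

4


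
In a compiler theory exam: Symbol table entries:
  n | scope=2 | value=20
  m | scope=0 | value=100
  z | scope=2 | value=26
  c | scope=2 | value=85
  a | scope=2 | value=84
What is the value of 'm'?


Searching symbol table for 'm':
  n | scope=2 | value=20
  m | scope=0 | value=100 <- MATCH
  z | scope=2 | value=26
  c | scope=2 | value=85
  a | scope=2 | value=84
Found 'm' at scope 0 with value 100

100


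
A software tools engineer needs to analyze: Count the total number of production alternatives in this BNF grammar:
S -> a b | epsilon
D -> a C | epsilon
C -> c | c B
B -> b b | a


Counting alternatives per rule:
  S: 2 alternative(s)
  D: 2 alternative(s)
  C: 2 alternative(s)
  B: 2 alternative(s)
Sum: 2 + 2 + 2 + 2 = 8

8


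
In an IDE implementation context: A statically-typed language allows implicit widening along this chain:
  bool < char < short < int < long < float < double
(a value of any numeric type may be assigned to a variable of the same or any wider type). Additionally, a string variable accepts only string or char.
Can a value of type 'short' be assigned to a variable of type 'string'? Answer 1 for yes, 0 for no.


Target variable type: string
Source value type: short
Rule: string accepts only {string, char}
  source 'short' in {string, char}? No
Result: 0

0


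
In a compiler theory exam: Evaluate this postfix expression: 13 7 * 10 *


Processing tokens left to right:
Push 13, Push 7
Pop 13 and 7, compute 13 * 7 = 91, push 91
Push 10
Pop 91 and 10, compute 91 * 10 = 910, push 910
Stack result: 910

910


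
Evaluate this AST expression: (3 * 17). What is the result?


Expression: (3 * 17)
Evaluating step by step:
  3 * 17 = 51
Result: 51

51


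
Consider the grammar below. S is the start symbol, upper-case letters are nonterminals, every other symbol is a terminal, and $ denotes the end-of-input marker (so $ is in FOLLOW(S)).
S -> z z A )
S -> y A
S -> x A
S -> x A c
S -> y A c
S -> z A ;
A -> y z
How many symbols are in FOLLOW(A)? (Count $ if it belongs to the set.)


S is the start symbol and does not occur in any rule body, so FOLLOW(S) = {$}.
Examining every occurrence of A in a rule body:
  S -> z z A ) : A is followed by terminal ')' -> add ')'
  S -> y A : A is at the right end -> add FOLLOW(S) = {$}
  S -> x A : A is at the right end -> add FOLLOW(S) = {$} (already in the set)
  S -> x A c : A is followed by terminal 'c' -> add 'c'
  S -> y A c : A is followed by terminal 'c' -> add 'c' (already in the set)
  S -> z A ; : A is followed by terminal ';' -> add ';'
  A -> y z : A does not occur in the body -> contributes nothing
FOLLOW(A) = {), ;, c, $}
Count: 4

4


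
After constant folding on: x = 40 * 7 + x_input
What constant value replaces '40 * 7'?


Identifying constant sub-expression:
  Original: x = 40 * 7 + x_input
  40 and 7 are both compile-time constants
  Evaluating: 40 * 7 = 280
  After folding: x = 280 + x_input

280


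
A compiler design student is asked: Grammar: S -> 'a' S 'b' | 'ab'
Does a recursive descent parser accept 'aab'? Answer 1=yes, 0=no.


Grammar accepts strings of the form a^n b^n (n >= 1)
Word: 'aab'
Counting: 2 a's and 1 b's
Check: 2 == 1? No
Mismatch: a-count != b-count
Rejected

0


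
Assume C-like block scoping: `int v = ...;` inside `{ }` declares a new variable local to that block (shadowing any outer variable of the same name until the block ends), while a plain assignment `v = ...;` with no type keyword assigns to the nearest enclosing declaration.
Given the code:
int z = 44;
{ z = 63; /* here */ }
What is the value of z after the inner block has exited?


Analyzing scoping rules:
Outer scope: declares z = 44
Inner block: 'z = 63;' has no type keyword, so it is an assignment to the outer z (no shadowing)
The assignment changed the outer variable itself, so the new value persists after the block -> 63
Result: 63

63


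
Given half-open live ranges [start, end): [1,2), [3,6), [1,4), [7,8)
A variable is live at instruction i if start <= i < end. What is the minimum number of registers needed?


Live ranges:
  Var0: [1, 2)
  Var1: [3, 6)
  Var2: [1, 4)
  Var3: [7, 8)
Sweep-line events (position, delta, active):
  pos=1 start -> active=1
  pos=1 start -> active=2
  pos=2 end -> active=1
  pos=3 start -> active=2
  pos=4 end -> active=1
  pos=6 end -> active=0
  pos=7 start -> active=1
  pos=8 end -> active=0
Maximum simultaneous active: 2
Minimum registers needed: 2

2


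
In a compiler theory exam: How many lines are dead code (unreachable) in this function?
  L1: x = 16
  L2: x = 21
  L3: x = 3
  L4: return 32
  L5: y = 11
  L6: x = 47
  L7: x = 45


Analyzing control flow:
  L1: reachable (before return)
  L2: reachable (before return)
  L3: reachable (before return)
  L4: reachable (return statement)
  L5: DEAD (after return at L4)
  L6: DEAD (after return at L4)
  L7: DEAD (after return at L4)
Return at L4, total lines = 7
Dead lines: L5 through L7
Count: 3

3


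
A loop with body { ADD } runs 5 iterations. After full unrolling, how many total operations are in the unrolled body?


Loop body operations: ADD (1 op per iteration)
Unrolling 5 iterations:
  Iteration 1: ADD (1 ops)
  Iteration 2: ADD (1 ops)
  Iteration 3: ADD (1 ops)
  Iteration 4: ADD (1 ops)
  Iteration 5: ADD (1 ops)
Total: 5 iterations * 1 ops/iter = 5 operations

5


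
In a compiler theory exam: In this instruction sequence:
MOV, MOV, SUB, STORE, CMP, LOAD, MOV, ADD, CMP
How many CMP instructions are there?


Scanning instruction sequence for CMP:
  Position 1: MOV
  Position 2: MOV
  Position 3: SUB
  Position 4: STORE
  Position 5: CMP <- MATCH
  Position 6: LOAD
  Position 7: MOV
  Position 8: ADD
  Position 9: CMP <- MATCH
Matches at positions: [5, 9]
Total CMP count: 2

2


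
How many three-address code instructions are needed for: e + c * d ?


Expression: e + c * d
Generating three-address code (respecting * over +/- precedence):
  Instruction 1: t1 = c * d
  Instruction 2: t2 = e + t1
Total instructions: 2

2


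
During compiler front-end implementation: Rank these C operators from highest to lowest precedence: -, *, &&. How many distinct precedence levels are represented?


Looking up precedence for each operator:
  - -> precedence 5
  * -> precedence 6
  && -> precedence 2
Sorted highest to lowest: *, -, &&
Distinct precedence values: [6, 5, 2]
Number of distinct levels: 3

3


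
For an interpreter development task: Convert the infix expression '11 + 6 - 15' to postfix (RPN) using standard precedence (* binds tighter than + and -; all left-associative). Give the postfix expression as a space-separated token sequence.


Applying the shunting-yard algorithm:
  Operand 11 -> output
  Push '+' onto operator stack -> op-stack: [+]
  Operand 6 -> output
  See '-' (prec 1); top '+' (prec 1) >= it -> pop '+' to output
  Push '-' onto operator stack -> op-stack: [-]
  Operand 15 -> output
  End of input: pop '-' to output
Postfix result: 11 6 + 15 -

11 6 + 15 -


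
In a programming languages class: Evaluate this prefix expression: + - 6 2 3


Parsing prefix expression: + - 6 2 3
Step 1: Innermost operation '- 6 2'
  6 - 2 = 4
Step 2: Outer operation '+ [4] 3'
  4 + 3 = 7

7


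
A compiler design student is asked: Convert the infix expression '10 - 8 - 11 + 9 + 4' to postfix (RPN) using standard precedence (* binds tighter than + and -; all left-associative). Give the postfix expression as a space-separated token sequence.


Applying the shunting-yard algorithm:
  Operand 10 -> output
  Push '-' onto operator stack -> op-stack: [-]
  Operand 8 -> output
  See '-' (prec 1); top '-' (prec 1) >= it -> pop '-' to output
  Push '-' onto operator stack -> op-stack: [-]
  Operand 11 -> output
  See '+' (prec 1); top '-' (prec 1) >= it -> pop '-' to output
  Push '+' onto operator stack -> op-stack: [+]
  Operand 9 -> output
  See '+' (prec 1); top '+' (prec 1) >= it -> pop '+' to output
  Push '+' onto operator stack -> op-stack: [+]
  Operand 4 -> output
  End of input: pop '+' to output
Postfix result: 10 8 - 11 - 9 + 4 +

10 8 - 11 - 9 + 4 +


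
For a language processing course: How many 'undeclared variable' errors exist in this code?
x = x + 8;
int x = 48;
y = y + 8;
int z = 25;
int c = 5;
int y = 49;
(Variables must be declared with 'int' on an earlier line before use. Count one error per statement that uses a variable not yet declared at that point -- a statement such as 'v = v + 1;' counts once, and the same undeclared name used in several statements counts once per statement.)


Scanning code line by line:
  Line 1: use 'x' -> ERROR (undeclared)
  Line 2: declare 'x' -> declared = ['x']
  Line 3: use 'y' -> ERROR (undeclared)
  Line 4: declare 'z' -> declared = ['x', 'z']
  Line 5: declare 'c' -> declared = ['c', 'x', 'z']
  Line 6: declare 'y' -> declared = ['c', 'x', 'y', 'z']
Total undeclared variable errors: 2

2


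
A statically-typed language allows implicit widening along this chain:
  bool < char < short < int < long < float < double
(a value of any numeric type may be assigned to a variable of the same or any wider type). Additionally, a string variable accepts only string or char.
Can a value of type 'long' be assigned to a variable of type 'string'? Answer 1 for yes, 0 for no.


Target variable type: string
Source value type: long
Rule: string accepts only {string, char}
  source 'long' in {string, char}? No
Result: 0

0


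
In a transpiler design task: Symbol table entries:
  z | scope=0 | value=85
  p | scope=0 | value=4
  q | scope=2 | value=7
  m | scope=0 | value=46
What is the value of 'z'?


Searching symbol table for 'z':
  z | scope=0 | value=85 <- MATCH
  p | scope=0 | value=4
  q | scope=2 | value=7
  m | scope=0 | value=46
Found 'z' at scope 0 with value 85

85


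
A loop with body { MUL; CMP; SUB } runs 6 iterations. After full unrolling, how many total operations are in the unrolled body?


Loop body operations: MUL, CMP, SUB (3 ops per iteration)
Unrolling 6 iterations:
  Iteration 1: MUL, CMP, SUB (3 ops)
  Iteration 2: MUL, CMP, SUB (3 ops)
  Iteration 3: MUL, CMP, SUB (3 ops)
  Iteration 4: MUL, CMP, SUB (3 ops)
  Iteration 5: MUL, CMP, SUB (3 ops)
  Iteration 6: MUL, CMP, SUB (3 ops)
Total: 6 iterations * 3 ops/iter = 18 operations

18


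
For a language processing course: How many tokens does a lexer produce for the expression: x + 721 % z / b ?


Scanning 'x + 721 % z / b'
Token 1: 'x' -> identifier
Token 2: '+' -> operator
Token 3: '721' -> integer_literal
Token 4: '%' -> operator
Token 5: 'z' -> identifier
Token 6: '/' -> operator
Token 7: 'b' -> identifier
Total tokens: 7

7


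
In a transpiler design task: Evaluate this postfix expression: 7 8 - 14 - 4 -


Processing tokens left to right:
Push 7, Push 8
Pop 7 and 8, compute 7 - 8 = -1, push -1
Push 14
Pop -1 and 14, compute -1 - 14 = -15, push -15
Push 4
Pop -15 and 4, compute -15 - 4 = -19, push -19
Stack result: -19

-19


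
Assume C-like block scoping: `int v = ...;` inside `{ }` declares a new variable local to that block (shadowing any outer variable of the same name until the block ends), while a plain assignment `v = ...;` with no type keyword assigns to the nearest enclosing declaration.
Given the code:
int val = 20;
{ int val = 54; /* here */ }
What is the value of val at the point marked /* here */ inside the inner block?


Analyzing scoping rules:
Outer scope: declares val = 20
Inner block: 'int val = 54;' declares a NEW val that shadows the outer one
Inside the block the inner declaration is in scope -> 54
Result: 54

54


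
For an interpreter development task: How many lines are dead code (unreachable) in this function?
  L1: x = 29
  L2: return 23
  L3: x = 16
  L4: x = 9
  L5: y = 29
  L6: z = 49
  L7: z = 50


Analyzing control flow:
  L1: reachable (before return)
  L2: reachable (return statement)
  L3: DEAD (after return at L2)
  L4: DEAD (after return at L2)
  L5: DEAD (after return at L2)
  L6: DEAD (after return at L2)
  L7: DEAD (after return at L2)
Return at L2, total lines = 7
Dead lines: L3 through L7
Count: 5

5


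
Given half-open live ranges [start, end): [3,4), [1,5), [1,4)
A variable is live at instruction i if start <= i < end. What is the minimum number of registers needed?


Live ranges:
  Var0: [3, 4)
  Var1: [1, 5)
  Var2: [1, 4)
Sweep-line events (position, delta, active):
  pos=1 start -> active=1
  pos=1 start -> active=2
  pos=3 start -> active=3
  pos=4 end -> active=2
  pos=4 end -> active=1
  pos=5 end -> active=0
Maximum simultaneous active: 3
Minimum registers needed: 3

3


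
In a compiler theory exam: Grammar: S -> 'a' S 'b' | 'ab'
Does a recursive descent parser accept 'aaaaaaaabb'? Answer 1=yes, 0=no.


Grammar accepts strings of the form a^n b^n (n >= 1)
Word: 'aaaaaaaabb'
Counting: 8 a's and 2 b's
Check: 8 == 2? No
Mismatch: a-count != b-count
Rejected

0


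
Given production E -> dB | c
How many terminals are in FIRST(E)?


Production: E -> dB | c
Examining each alternative for leading terminals:
  E -> dB : first terminal = 'd'
  E -> c : first terminal = 'c'
FIRST(E) = {c, d}
Count: 2

2


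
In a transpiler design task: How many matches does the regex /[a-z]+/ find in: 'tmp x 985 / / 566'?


Pattern: /[a-z]+/ (identifiers)
Input: 'tmp x 985 / / 566'
Scanning for matches:
  Match 1: 'tmp'
  Match 2: 'x'
Total matches: 2

2


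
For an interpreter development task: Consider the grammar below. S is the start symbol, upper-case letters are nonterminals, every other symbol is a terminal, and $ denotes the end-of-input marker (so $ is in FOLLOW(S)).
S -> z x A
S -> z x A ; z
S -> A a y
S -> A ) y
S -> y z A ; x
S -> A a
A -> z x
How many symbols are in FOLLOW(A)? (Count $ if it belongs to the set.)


S is the start symbol and does not occur in any rule body, so FOLLOW(S) = {$}.
Examining every occurrence of A in a rule body:
  S -> z x A : A is at the right end -> add FOLLOW(S) = {$}
  S -> z x A ; z : A is followed by terminal ';' -> add ';'
  S -> A a y : A is followed by terminal 'a' -> add 'a'
  S -> A ) y : A is followed by terminal ')' -> add ')'
  S -> y z A ; x : A is followed by terminal ';' -> add ';' (already in the set)
  S -> A a : A is followed by terminal 'a' -> add 'a' (already in the set)
  A -> z x : A does not occur in the body -> contributes nothing
FOLLOW(A) = {), ;, a, $}
Count: 4

4


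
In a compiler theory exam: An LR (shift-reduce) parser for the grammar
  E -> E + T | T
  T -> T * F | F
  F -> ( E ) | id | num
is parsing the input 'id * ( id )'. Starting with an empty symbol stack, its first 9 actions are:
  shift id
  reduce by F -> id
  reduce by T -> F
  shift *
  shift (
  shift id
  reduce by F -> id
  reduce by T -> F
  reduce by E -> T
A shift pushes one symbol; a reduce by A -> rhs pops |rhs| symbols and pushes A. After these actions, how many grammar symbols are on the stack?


Tracking the symbol stack through each action:
  Action 1: shift 'id' : push -> stack = [id] (size 1)
  Action 2: reduce by F -> id : pop 1, push F -> stack = [F] (size 1)
  Action 3: reduce by T -> F : pop 1, push T -> stack = [T] (size 1)
  Action 4: shift '*' : push -> stack = [T, *] (size 2)
  Action 5: shift '(' : push -> stack = [T, *, (] (size 3)
  Action 6: shift 'id' : push -> stack = [T, *, (, id] (size 4)
  Action 7: reduce by F -> id : pop 1, push F -> stack = [T, *, (, F] (size 4)
  Action 8: reduce by T -> F : pop 1, push T -> stack = [T, *, (, T] (size 4)
  Action 9: reduce by E -> T : pop 1, push E -> stack = [T, *, (, E] (size 4)
Final stack size: 4

4


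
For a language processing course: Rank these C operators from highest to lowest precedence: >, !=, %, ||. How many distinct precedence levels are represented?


Looking up precedence for each operator:
  > -> precedence 4
  != -> precedence 3
  % -> precedence 6
  || -> precedence 1
Sorted highest to lowest: %, >, !=, ||
Distinct precedence values: [6, 4, 3, 1]
Number of distinct levels: 4

4


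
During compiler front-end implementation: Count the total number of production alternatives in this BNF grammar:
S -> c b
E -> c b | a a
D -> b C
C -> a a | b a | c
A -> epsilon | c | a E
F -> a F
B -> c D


Counting alternatives per rule:
  S: 1 alternative(s)
  E: 2 alternative(s)
  D: 1 alternative(s)
  C: 3 alternative(s)
  A: 3 alternative(s)
  F: 1 alternative(s)
  B: 1 alternative(s)
Sum: 1 + 2 + 1 + 3 + 3 + 1 + 1 = 12

12


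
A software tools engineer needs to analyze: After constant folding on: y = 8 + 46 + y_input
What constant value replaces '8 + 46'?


Identifying constant sub-expression:
  Original: y = 8 + 46 + y_input
  8 and 46 are both compile-time constants
  Evaluating: 8 + 46 = 54
  After folding: y = 54 + y_input

54


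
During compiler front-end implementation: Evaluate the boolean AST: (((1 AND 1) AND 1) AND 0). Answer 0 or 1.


Step 1: Evaluate inner node
  1 AND 1 = 1
Step 2: Evaluate next node
  1 AND 1 = 1
Step 3: Evaluate root node
  1 AND 0 = 0

0


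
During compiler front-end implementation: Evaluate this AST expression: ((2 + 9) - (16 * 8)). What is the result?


Expression: ((2 + 9) - (16 * 8))
Evaluating step by step:
  2 + 9 = 11
  16 * 8 = 128
  11 - 128 = -117
Result: -117

-117


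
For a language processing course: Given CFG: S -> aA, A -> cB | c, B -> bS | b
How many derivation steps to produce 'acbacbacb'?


Grammar: S -> aA, A -> cB | c, B -> bS | b
Deriving 'acbacbacb':
Step 1: S -> aA => aA
Step 2: A -> cB => acB
Step 3: B -> bS => acbS
Step 4: S -> aA => acbaA
Step 5: A -> cB => acbacB
Step 6: B -> bS => acbacbS
Step 7: S -> aA => acbacbaA
Step 8: A -> cB => acbacbacB
Step 9: B -> b => acbacbacb
Total derivation steps: 9

9


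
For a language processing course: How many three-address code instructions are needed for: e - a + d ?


Expression: e - a + d
Generating three-address code (respecting * over +/- precedence):
  Instruction 1: t1 = e - a
  Instruction 2: t2 = t1 + d
Total instructions: 2

2


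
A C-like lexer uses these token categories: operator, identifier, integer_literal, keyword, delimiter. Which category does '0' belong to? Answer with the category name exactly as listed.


Token: '0'
Checking categories:
  identifier: no
  integer_literal: YES
  operator: no
  keyword: no
  delimiter: no
Category: integer_literal

integer_literal


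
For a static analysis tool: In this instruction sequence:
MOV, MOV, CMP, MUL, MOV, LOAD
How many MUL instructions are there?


Scanning instruction sequence for MUL:
  Position 1: MOV
  Position 2: MOV
  Position 3: CMP
  Position 4: MUL <- MATCH
  Position 5: MOV
  Position 6: LOAD
Matches at positions: [4]
Total MUL count: 1

1


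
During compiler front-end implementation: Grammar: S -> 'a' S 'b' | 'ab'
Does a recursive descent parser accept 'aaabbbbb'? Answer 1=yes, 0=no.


Grammar accepts strings of the form a^n b^n (n >= 1)
Word: 'aaabbbbb'
Counting: 3 a's and 5 b's
Check: 3 == 5? No
Mismatch: a-count != b-count
Rejected

0


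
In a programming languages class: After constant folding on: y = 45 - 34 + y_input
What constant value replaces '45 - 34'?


Identifying constant sub-expression:
  Original: y = 45 - 34 + y_input
  45 and 34 are both compile-time constants
  Evaluating: 45 - 34 = 11
  After folding: y = 11 + y_input

11


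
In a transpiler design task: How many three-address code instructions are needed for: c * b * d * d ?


Expression: c * b * d * d
Generating three-address code (respecting * over +/- precedence):
  Instruction 1: t1 = c * b
  Instruction 2: t2 = t1 * d
  Instruction 3: t3 = t2 * d
Total instructions: 3

3


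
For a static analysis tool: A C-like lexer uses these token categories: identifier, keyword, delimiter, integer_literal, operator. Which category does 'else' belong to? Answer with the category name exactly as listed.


Token: 'else'
Checking categories:
  identifier: no
  integer_literal: no
  operator: no
  keyword: YES
  delimiter: no
Category: keyword

keyword


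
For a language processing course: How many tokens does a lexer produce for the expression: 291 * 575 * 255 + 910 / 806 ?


Scanning '291 * 575 * 255 + 910 / 806'
Token 1: '291' -> integer_literal
Token 2: '*' -> operator
Token 3: '575' -> integer_literal
Token 4: '*' -> operator
Token 5: '255' -> integer_literal
Token 6: '+' -> operator
Token 7: '910' -> integer_literal
Token 8: '/' -> operator
Token 9: '806' -> integer_literal
Total tokens: 9

9


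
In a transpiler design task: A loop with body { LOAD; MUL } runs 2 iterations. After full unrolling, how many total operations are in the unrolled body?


Loop body operations: LOAD, MUL (2 ops per iteration)
Unrolling 2 iterations:
  Iteration 1: LOAD, MUL (2 ops)
  Iteration 2: LOAD, MUL (2 ops)
Total: 2 iterations * 2 ops/iter = 4 operations

4


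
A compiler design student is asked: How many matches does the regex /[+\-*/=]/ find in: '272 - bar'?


Pattern: /[+\-*/=]/ (operators)
Input: '272 - bar'
Scanning for matches:
  Match 1: '-'
Total matches: 1

1


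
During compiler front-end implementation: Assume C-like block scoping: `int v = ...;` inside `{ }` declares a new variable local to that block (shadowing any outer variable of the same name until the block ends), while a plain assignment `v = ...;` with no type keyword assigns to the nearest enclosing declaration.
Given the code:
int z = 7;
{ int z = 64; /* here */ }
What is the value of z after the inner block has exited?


Analyzing scoping rules:
Outer scope: declares z = 7
Inner block: 'int z = 64;' declares a NEW z that shadows the outer one
When the block exits the inner z goes out of scope; the outer z was never modified -> 7
Result: 7

7


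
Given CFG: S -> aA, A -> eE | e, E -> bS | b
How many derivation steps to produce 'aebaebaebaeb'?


Grammar: S -> aA, A -> eE | e, E -> bS | b
Deriving 'aebaebaebaeb':
Step 1: S -> aA => aA
Step 2: A -> eE => aeE
Step 3: E -> bS => aebS
Step 4: S -> aA => aebaA
Step 5: A -> eE => aebaeE
Step 6: E -> bS => aebaebS
Step 7: S -> aA => aebaebaA
Step 8: A -> eE => aebaebaeE
Step 9: E -> bS => aebaebaebS
Step 10: S -> aA => aebaebaebaA
Step 11: A -> eE => aebaebaebaeE
Step 12: E -> b => aebaebaebaeb
Total derivation steps: 12

12


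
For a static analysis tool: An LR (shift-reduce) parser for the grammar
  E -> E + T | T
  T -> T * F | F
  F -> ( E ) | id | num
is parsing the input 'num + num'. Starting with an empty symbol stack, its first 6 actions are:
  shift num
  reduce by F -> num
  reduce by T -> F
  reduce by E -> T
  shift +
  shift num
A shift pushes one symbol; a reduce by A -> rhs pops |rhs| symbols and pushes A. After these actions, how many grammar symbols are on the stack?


Tracking the symbol stack through each action:
  Action 1: shift 'num' : push -> stack = [num] (size 1)
  Action 2: reduce by F -> num : pop 1, push F -> stack = [F] (size 1)
  Action 3: reduce by T -> F : pop 1, push T -> stack = [T] (size 1)
  Action 4: reduce by E -> T : pop 1, push E -> stack = [E] (size 1)
  Action 5: shift '+' : push -> stack = [E, +] (size 2)
  Action 6: shift 'num' : push -> stack = [E, +, num] (size 3)
Final stack size: 3

3


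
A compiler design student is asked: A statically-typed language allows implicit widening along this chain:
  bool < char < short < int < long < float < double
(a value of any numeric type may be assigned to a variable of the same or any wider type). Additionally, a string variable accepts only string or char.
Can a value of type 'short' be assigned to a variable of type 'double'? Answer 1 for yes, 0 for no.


Target variable type: double
Source value type: short
Numeric ranks: short=2, double=6
Widening allowed iff rank(source) <= rank(target): 2 <= 6? Yes
Result: 1

1
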